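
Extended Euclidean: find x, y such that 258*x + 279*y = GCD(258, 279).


Tabular extended Euclidean (each row: r = 258*s + 279*t):
r=258, s=1, t=0
r=279, s=0, t=1
q=0: r=258, s=1, t=0   [258*(1) + 279*(0) = 258]
q=1: r=21, s=-1, t=1   [258*(-1) + 279*(1) = 21]
q=12: r=6, s=13, t=-12   [258*(13) + 279*(-12) = 6]
q=3: r=3, s=-40, t=37   [258*(-40) + 279*(37) = 3]
q=2: r=0, s=93, t=-86   [258*(93) + 279*(-86) = 0]
GCD = 3; from the row with r=3: x=-40, y=37
Check: 258*(-40) + 279*(37) = -10320 + 10323 = 3

GCD = 3, x = -40, y = 37


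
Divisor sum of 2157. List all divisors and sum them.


Divisors of 2157: 1, 3, 719, 2157
Sum = 1 + 3 + 719 + 2157 = 2880

σ(2157) = 2880


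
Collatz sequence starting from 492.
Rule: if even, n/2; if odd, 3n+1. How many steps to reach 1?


492 → 246 → 123 → 370 → 185 → 556 → 278 → 139 → 418 → 209 → 628 → 314 → 157 → 472 → 236 → 118 → 59 → 178 → 89 → 268 → 134 → 67 → 202 → 101 → 304 → 152 → 76 → 38 → 19 → 58 → 29 → 88 → 44 → 22 → 11 → 34 → 17 → 52 → 26 → 13 → 40 → 20 → 10 → 5 → 16 → 8 → 4 → 2 → 1
Total steps = 48

48 steps


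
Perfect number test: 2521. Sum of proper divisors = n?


Proper divisors of 2521: 1
Sum = 1 = 1

No, 2521 is not perfect (1 ≠ 2521)


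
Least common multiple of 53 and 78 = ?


GCD(53, 78) = 1
LCM = 53*78/1 = 4134/1 = 4134

LCM = 4134


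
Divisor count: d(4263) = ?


4263 = 3^1 × 7^2 × 29^1
d(4263) = (1+1) × (2+1) × (1+1) = 12

12 divisors


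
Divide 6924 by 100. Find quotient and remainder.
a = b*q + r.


6924 = 100 * 69 + 24
Check: 6900 + 24 = 6924

q = 69, r = 24


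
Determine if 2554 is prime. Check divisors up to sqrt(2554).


2554 / 2 = 1277 (exact division)
2554 is NOT prime.

No, 2554 is not prime


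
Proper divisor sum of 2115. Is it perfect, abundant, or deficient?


Proper divisors: 1, 3, 5, 9, 15, 45, 47, 141, 235, 423, 705
Sum = 1 + 3 + 5 + 9 + 15 + 45 + 47 + 141 + 235 + 423 + 705 = 1629
1629 < 2115 → deficient

s(2115) = 1629 (deficient)


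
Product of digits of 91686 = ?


9 × 1 × 6 × 8 × 6 = 2592


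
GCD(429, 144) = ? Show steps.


429 = 2 * 144 + 141
144 = 1 * 141 + 3
141 = 47 * 3 + 0
GCD = 3


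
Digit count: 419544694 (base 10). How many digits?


419544694 has 9 digits in base 10
floor(log10(419544694)) + 1 = floor(8.6228) + 1 = 9

9 digits (base 10)


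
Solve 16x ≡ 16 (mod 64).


GCD(16, 64) = 16 divides 16
Divide: 1x ≡ 1 (mod 4)
x ≡ 1 (mod 4)


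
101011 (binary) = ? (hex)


101011 (base 2) = 43 (decimal)
43 (decimal) = 2B (base 16)


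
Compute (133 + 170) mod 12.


133 + 170 = 303
303 mod 12 = 3


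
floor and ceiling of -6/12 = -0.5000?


-6/12 = -0.5000
floor = -1
ceil = 0

floor = -1, ceil = 0


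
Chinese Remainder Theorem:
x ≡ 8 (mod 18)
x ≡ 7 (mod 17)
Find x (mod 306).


M = 18*17 = 306
M1 = M/18 = 17, M2 = M/17 = 18
M1^(-1) mod 18 = 17, M2^(-1) mod 17 = 1
x = 8*17*17 + 7*18*1 = 2438
2438 mod 306 = 296
Check: 296 mod 18 = 8 ✓, 296 mod 17 = 7 ✓

x ≡ 296 (mod 306)


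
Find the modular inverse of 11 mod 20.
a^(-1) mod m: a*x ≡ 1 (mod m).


Use the extended Euclidean algorithm on (20, 11); each row r = 20*s + 11*t:
r=20, s=1, t=0
r=11, s=0, t=1
q=1: r=9, s=1, t=-1   [20*(1) + 11*(-1) = 9]
q=1: r=2, s=-1, t=2   [20*(-1) + 11*(2) = 2]
q=4: r=1, s=5, t=-9   [20*(5) + 11*(-9) = 1]
q=2: r=0, s=-11, t=20   [20*(-11) + 11*(20) = 0]
GCD = 1 with t = -9, so 11*(-9) ≡ 1 (mod 20)
Inverse = -9 mod 20 = 11
Check: 11 * 11 = 121 ≡ 1 (mod 20)

11^(-1) ≡ 11 (mod 20)


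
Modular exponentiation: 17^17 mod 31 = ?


17^1 mod 31 = 17
17^2 mod 31 = 10
17^3 mod 31 = 15
17^4 mod 31 = 7
17^5 mod 31 = 26
17^6 mod 31 = 8
17^7 mod 31 = 12
17^8 mod 31 = 18
17^9 mod 31 = 27
17^10 mod 31 = 25
17^11 mod 31 = 22
17^12 mod 31 = 2
17^13 mod 31 = 3
17^14 mod 31 = 20
17^15 mod 31 = 30
17^16 mod 31 = 14
17^17 mod 31 = 21


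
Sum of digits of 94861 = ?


9 + 4 + 8 + 6 + 1 = 28


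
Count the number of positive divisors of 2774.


2774 = 2^1 × 19^1 × 73^1
d(2774) = (1+1) × (1+1) × (1+1) = 8

8 divisors


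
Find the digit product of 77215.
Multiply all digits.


7 × 7 × 2 × 1 × 5 = 490


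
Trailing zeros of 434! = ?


floor(434/5) = 86
floor(434/25) = 17
floor(434/125) = 3
Total = 106

106 trailing zeros


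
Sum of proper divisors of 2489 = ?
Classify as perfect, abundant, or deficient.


Proper divisors: 1, 19, 131
Sum = 1 + 19 + 131 = 151
151 < 2489 → deficient

s(2489) = 151 (deficient)


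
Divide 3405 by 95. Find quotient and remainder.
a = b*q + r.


3405 = 95 * 35 + 80
Check: 3325 + 80 = 3405

q = 35, r = 80


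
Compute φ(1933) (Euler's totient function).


1933 = 1933
Prime factors: 1933
φ(1933) = 1933 × (1-1/1933)
= 1933 × 1932/1933 = 1932

φ(1933) = 1932


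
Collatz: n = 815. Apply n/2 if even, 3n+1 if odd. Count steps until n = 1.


815 → 2446 → 1223 → 3670 → 1835 → 5506 → 2753 → 8260 → 4130 → 2065 → 6196 → 3098 → 1549 → 4648 → 2324 → 1162 → 581 → 1744 → 872 → 436 → 218 → 109 → 328 → 164 → 82 → 41 → 124 → 62 → 31 → 94 → 47 → 142 → 71 → 214 → 107 → 322 → 161 → 484 → 242 → 121 → 364 → 182 → 91 → 274 → 137 → 412 → 206 → 103 → 310 → 155 → 466 → 233 → 700 → 350 → 175 → 526 → 263 → 790 → 395 → 1186 → 593 → 1780 → 890 → 445 → 1336 → 668 → 334 → 167 → 502 → 251 → 754 → 377 → 1132 → 566 → 283 → 850 → 425 → 1276 → 638 → 319 → 958 → 479 → 1438 → 719 → 2158 → 1079 → 3238 → 1619 → 4858 → 2429 → 7288 → 3644 → 1822 → 911 → 2734 → 1367 → 4102 → 2051 → 6154 → 3077 → 9232 → 4616 → 2308 → 1154 → 577 → 1732 → 866 → 433 → 1300 → 650 → 325 → 976 → 488 → 244 → 122 → 61 → 184 → 92 → 46 → 23 → 70 → 35 → 106 → 53 → 160 → 80 → 40 → 20 → 10 → 5 → 16 → 8 → 4 → 2 → 1
Total steps = 134

134 steps


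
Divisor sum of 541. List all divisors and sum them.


Divisors of 541: 1, 541
Sum = 1 + 541 = 542

σ(541) = 542


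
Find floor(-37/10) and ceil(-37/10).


-37/10 = -3.7000
floor = -4
ceil = -3

floor = -4, ceil = -3


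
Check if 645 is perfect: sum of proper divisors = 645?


Proper divisors of 645: 1, 3, 5, 15, 43, 129, 215
Sum = 1 + 3 + 5 + 15 + 43 + 129 + 215 = 411

No, 645 is not perfect (411 ≠ 645)


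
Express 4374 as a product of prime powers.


4374 / 2 = 2187
2187 / 3 = 729
729 / 3 = 243
243 / 3 = 81
81 / 3 = 27
27 / 3 = 9
9 / 3 = 3
3 / 3 = 1
4374 = 2 × 3^7


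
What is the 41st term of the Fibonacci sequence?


Sequence: 1, 1, 2, 3, 5, 8, 13, 21, 34, 55, 89, 144, 233, 377, 610, 987, 1597, 2584, 4181, 6765, 10946, 17711, 28657, 46368, 75025, 121393, 196418, 317811, 514229, 832040, 1346269, 2178309, 3524578, 5702887, 9227465, 14930352, 24157817, 39088169, 63245986, 102334155, 165580141
F(41) = 165580141


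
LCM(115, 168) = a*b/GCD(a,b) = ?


GCD(115, 168) = 1
LCM = 115*168/1 = 19320/1 = 19320

LCM = 19320


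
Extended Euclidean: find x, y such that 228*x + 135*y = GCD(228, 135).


Tabular extended Euclidean (each row: r = 228*s + 135*t):
r=228, s=1, t=0
r=135, s=0, t=1
q=1: r=93, s=1, t=-1   [228*(1) + 135*(-1) = 93]
q=1: r=42, s=-1, t=2   [228*(-1) + 135*(2) = 42]
q=2: r=9, s=3, t=-5   [228*(3) + 135*(-5) = 9]
q=4: r=6, s=-13, t=22   [228*(-13) + 135*(22) = 6]
q=1: r=3, s=16, t=-27   [228*(16) + 135*(-27) = 3]
q=2: r=0, s=-45, t=76   [228*(-45) + 135*(76) = 0]
GCD = 3; from the row with r=3: x=16, y=-27
Check: 228*(16) + 135*(-27) = 3648 - 3645 = 3

GCD = 3, x = 16, y = -27


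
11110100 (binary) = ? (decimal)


11110100 (base 2) = 244 (decimal)
244 (decimal) = 244 (base 10)


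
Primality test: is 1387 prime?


1387 / 19 = 73 (exact division)
1387 is NOT prime.

No, 1387 is not prime


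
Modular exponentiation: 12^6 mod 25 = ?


12^1 mod 25 = 12
12^2 mod 25 = 19
12^3 mod 25 = 3
12^4 mod 25 = 11
12^5 mod 25 = 7
12^6 mod 25 = 9


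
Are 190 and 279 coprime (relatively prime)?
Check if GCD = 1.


Euclidean algorithm:
279 = 1 * 190 + 89
190 = 2 * 89 + 12
89 = 7 * 12 + 5
12 = 2 * 5 + 2
5 = 2 * 2 + 1
2 = 2 * 1 + 0
GCD(190, 279) = 1

Yes, coprime (GCD = 1)


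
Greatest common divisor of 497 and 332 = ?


497 = 1 * 332 + 165
332 = 2 * 165 + 2
165 = 82 * 2 + 1
2 = 2 * 1 + 0
GCD = 1


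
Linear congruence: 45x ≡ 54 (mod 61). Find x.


GCD(45, 61) = 1, unique solution
a^(-1) mod 61 = 19
x = 19 * 54 mod 61 = 50

x ≡ 50 (mod 61)


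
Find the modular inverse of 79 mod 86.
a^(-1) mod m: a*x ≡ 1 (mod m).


Use the extended Euclidean algorithm on (86, 79); each row r = 86*s + 79*t:
r=86, s=1, t=0
r=79, s=0, t=1
q=1: r=7, s=1, t=-1   [86*(1) + 79*(-1) = 7]
q=11: r=2, s=-11, t=12   [86*(-11) + 79*(12) = 2]
q=3: r=1, s=34, t=-37   [86*(34) + 79*(-37) = 1]
q=2: r=0, s=-79, t=86   [86*(-79) + 79*(86) = 0]
GCD = 1 with t = -37, so 79*(-37) ≡ 1 (mod 86)
Inverse = -37 mod 86 = 49
Check: 79 * 49 = 3871 ≡ 1 (mod 86)

79^(-1) ≡ 49 (mod 86)


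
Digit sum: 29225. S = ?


2 + 9 + 2 + 2 + 5 = 20


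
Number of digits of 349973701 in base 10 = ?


349973701 has 9 digits in base 10
floor(log10(349973701)) + 1 = floor(8.5440) + 1 = 9

9 digits (base 10)


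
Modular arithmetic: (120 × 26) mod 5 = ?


120 × 26 = 3120
3120 mod 5 = 0


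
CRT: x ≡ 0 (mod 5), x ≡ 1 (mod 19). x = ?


M = 5*19 = 95
M1 = M/5 = 19, M2 = M/19 = 5
M1^(-1) mod 5 = 4, M2^(-1) mod 19 = 4
x = 0*19*4 + 1*5*4 = 20
20 mod 95 = 20
Check: 20 mod 5 = 0 ✓, 20 mod 19 = 1 ✓

x ≡ 20 (mod 95)


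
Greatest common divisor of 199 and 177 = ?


199 = 1 * 177 + 22
177 = 8 * 22 + 1
22 = 22 * 1 + 0
GCD = 1


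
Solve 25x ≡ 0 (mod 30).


GCD(25, 30) = 5 divides 0
Divide: 5x ≡ 0 (mod 6)
x ≡ 0 (mod 6)


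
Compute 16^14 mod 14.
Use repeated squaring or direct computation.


16^1 mod 14 = 2
16^2 mod 14 = 4
16^3 mod 14 = 8
16^4 mod 14 = 2
16^5 mod 14 = 4
16^6 mod 14 = 8
16^7 mod 14 = 2
16^8 mod 14 = 4
16^9 mod 14 = 8
16^10 mod 14 = 2
16^11 mod 14 = 4
16^12 mod 14 = 8
16^13 mod 14 = 2
16^14 mod 14 = 4


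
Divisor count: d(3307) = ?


3307 = 3307^1
d(3307) = (1+1) = 2

2 divisors


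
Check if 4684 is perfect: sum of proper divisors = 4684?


Proper divisors of 4684: 1, 2, 4, 1171, 2342
Sum = 1 + 2 + 4 + 1171 + 2342 = 3520

No, 4684 is not perfect (3520 ≠ 4684)


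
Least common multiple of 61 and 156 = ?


GCD(61, 156) = 1
LCM = 61*156/1 = 9516/1 = 9516

LCM = 9516


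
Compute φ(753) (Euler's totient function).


753 = 3 × 251
Prime factors: 3, 251
φ(753) = 753 × (1-1/3) × (1-1/251)
= 753 × 2/3 × 250/251 = 500

φ(753) = 500


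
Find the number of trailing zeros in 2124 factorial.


floor(2124/5) = 424
floor(2124/25) = 84
floor(2124/125) = 16
floor(2124/625) = 3
Total = 527

527 trailing zeros


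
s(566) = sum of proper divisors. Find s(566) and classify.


Proper divisors: 1, 2, 283
Sum = 1 + 2 + 283 = 286
286 < 566 → deficient

s(566) = 286 (deficient)


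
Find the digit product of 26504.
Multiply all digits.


2 × 6 × 5 × 0 × 4 = 0


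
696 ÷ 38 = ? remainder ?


696 = 38 * 18 + 12
Check: 684 + 12 = 696

q = 18, r = 12


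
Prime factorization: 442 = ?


442 / 2 = 221
221 / 13 = 17
17 / 17 = 1
442 = 2 × 13 × 17


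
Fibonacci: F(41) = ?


Sequence: 1, 1, 2, 3, 5, 8, 13, 21, 34, 55, 89, 144, 233, 377, 610, 987, 1597, 2584, 4181, 6765, 10946, 17711, 28657, 46368, 75025, 121393, 196418, 317811, 514229, 832040, 1346269, 2178309, 3524578, 5702887, 9227465, 14930352, 24157817, 39088169, 63245986, 102334155, 165580141
F(41) = 165580141


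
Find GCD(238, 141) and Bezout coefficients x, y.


Tabular extended Euclidean (each row: r = 238*s + 141*t):
r=238, s=1, t=0
r=141, s=0, t=1
q=1: r=97, s=1, t=-1   [238*(1) + 141*(-1) = 97]
q=1: r=44, s=-1, t=2   [238*(-1) + 141*(2) = 44]
q=2: r=9, s=3, t=-5   [238*(3) + 141*(-5) = 9]
q=4: r=8, s=-13, t=22   [238*(-13) + 141*(22) = 8]
q=1: r=1, s=16, t=-27   [238*(16) + 141*(-27) = 1]
q=8: r=0, s=-141, t=238   [238*(-141) + 141*(238) = 0]
GCD = 1; from the row with r=1: x=16, y=-27
Check: 238*(16) + 141*(-27) = 3808 - 3807 = 1

GCD = 1, x = 16, y = -27


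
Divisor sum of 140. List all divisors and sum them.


Divisors of 140: 1, 2, 4, 5, 7, 10, 14, 20, 28, 35, 70, 140
Sum = 1 + 2 + 4 + 5 + 7 + 10 + 14 + 20 + 28 + 35 + 70 + 140 = 336

σ(140) = 336


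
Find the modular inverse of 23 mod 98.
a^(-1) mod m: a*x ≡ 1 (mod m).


Use the extended Euclidean algorithm on (98, 23); each row r = 98*s + 23*t:
r=98, s=1, t=0
r=23, s=0, t=1
q=4: r=6, s=1, t=-4   [98*(1) + 23*(-4) = 6]
q=3: r=5, s=-3, t=13   [98*(-3) + 23*(13) = 5]
q=1: r=1, s=4, t=-17   [98*(4) + 23*(-17) = 1]
q=5: r=0, s=-23, t=98   [98*(-23) + 23*(98) = 0]
GCD = 1 with t = -17, so 23*(-17) ≡ 1 (mod 98)
Inverse = -17 mod 98 = 81
Check: 23 * 81 = 1863 ≡ 1 (mod 98)

23^(-1) ≡ 81 (mod 98)


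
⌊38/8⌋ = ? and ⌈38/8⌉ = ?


38/8 = 4.7500
floor = 4
ceil = 5

floor = 4, ceil = 5


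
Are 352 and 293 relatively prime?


Euclidean algorithm:
352 = 1 * 293 + 59
293 = 4 * 59 + 57
59 = 1 * 57 + 2
57 = 28 * 2 + 1
2 = 2 * 1 + 0
GCD(352, 293) = 1

Yes, coprime (GCD = 1)


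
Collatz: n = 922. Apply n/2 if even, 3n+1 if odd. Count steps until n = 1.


922 → 461 → 1384 → 692 → 346 → 173 → 520 → 260 → 130 → 65 → 196 → 98 → 49 → 148 → 74 → 37 → 112 → 56 → 28 → 14 → 7 → 22 → 11 → 34 → 17 → 52 → 26 → 13 → 40 → 20 → 10 → 5 → 16 → 8 → 4 → 2 → 1
Total steps = 36

36 steps


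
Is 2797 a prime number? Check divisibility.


Check divisors up to sqrt(2797) = 52.8867
No divisors found.
2797 is prime.

Yes, 2797 is prime


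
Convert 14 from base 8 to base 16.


14 (base 8) = 12 (decimal)
12 (decimal) = C (base 16)


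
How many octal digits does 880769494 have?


880769494 in base 8 = 6437674726
Number of digits = 10

10 digits (base 8)


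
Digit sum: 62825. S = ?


6 + 2 + 8 + 2 + 5 = 23


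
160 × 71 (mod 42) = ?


160 × 71 = 11360
11360 mod 42 = 20


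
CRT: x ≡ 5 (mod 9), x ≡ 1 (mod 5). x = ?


M = 9*5 = 45
M1 = M/9 = 5, M2 = M/5 = 9
M1^(-1) mod 9 = 2, M2^(-1) mod 5 = 4
x = 5*5*2 + 1*9*4 = 86
86 mod 45 = 41
Check: 41 mod 9 = 5 ✓, 41 mod 5 = 1 ✓

x ≡ 41 (mod 45)


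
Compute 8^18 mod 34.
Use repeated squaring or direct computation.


8^1 mod 34 = 8
8^2 mod 34 = 30
8^3 mod 34 = 2
8^4 mod 34 = 16
8^5 mod 34 = 26
8^6 mod 34 = 4
8^7 mod 34 = 32
8^8 mod 34 = 18
8^9 mod 34 = 8
8^10 mod 34 = 30
8^11 mod 34 = 2
8^12 mod 34 = 16
8^13 mod 34 = 26
8^14 mod 34 = 4
8^15 mod 34 = 32
8^16 mod 34 = 18
8^17 mod 34 = 8
8^18 mod 34 = 30


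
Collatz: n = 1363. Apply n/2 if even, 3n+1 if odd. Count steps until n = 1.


1363 → 4090 → 2045 → 6136 → 3068 → 1534 → 767 → 2302 → 1151 → 3454 → 1727 → 5182 → 2591 → 7774 → 3887 → 11662 → 5831 → 17494 → 8747 → 26242 → 13121 → 39364 → 19682 → 9841 → 29524 → 14762 → 7381 → 22144 → 11072 → 5536 → 2768 → 1384 → 692 → 346 → 173 → 520 → 260 → 130 → 65 → 196 → 98 → 49 → 148 → 74 → 37 → 112 → 56 → 28 → 14 → 7 → 22 → 11 → 34 → 17 → 52 → 26 → 13 → 40 → 20 → 10 → 5 → 16 → 8 → 4 → 2 → 1
Total steps = 65

65 steps


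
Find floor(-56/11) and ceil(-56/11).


-56/11 = -5.0909
floor = -6
ceil = -5

floor = -6, ceil = -5


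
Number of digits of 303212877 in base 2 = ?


303212877 in base 2 = 10010000100101010100101001101
Number of digits = 29

29 digits (base 2)


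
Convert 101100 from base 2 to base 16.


101100 (base 2) = 44 (decimal)
44 (decimal) = 2C (base 16)


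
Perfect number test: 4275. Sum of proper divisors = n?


Proper divisors of 4275: 1, 3, 5, 9, 15, 19, 25, 45, 57, 75, 95, 171, 225, 285, 475, 855, 1425
Sum = 1 + 3 + 5 + 9 + 15 + 19 + 25 + 45 + 57 + 75 + 95 + 171 + 225 + 285 + 475 + 855 + 1425 = 3785

No, 4275 is not perfect (3785 ≠ 4275)


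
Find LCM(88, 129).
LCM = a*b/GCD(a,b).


GCD(88, 129) = 1
LCM = 88*129/1 = 11352/1 = 11352

LCM = 11352


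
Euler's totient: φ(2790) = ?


2790 = 2 × 3^2 × 5 × 31
Prime factors: 2, 3, 5, 31
φ(2790) = 2790 × (1-1/2) × (1-1/3) × (1-1/5) × (1-1/31)
= 2790 × 1/2 × 2/3 × 4/5 × 30/31 = 720

φ(2790) = 720


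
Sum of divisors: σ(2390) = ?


Divisors of 2390: 1, 2, 5, 10, 239, 478, 1195, 2390
Sum = 1 + 2 + 5 + 10 + 239 + 478 + 1195 + 2390 = 4320

σ(2390) = 4320


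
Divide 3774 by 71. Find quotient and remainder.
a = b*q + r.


3774 = 71 * 53 + 11
Check: 3763 + 11 = 3774

q = 53, r = 11


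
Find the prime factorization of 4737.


4737 / 3 = 1579
1579 / 1579 = 1
4737 = 3 × 1579


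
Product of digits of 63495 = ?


6 × 3 × 4 × 9 × 5 = 3240


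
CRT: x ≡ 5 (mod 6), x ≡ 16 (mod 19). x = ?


M = 6*19 = 114
M1 = M/6 = 19, M2 = M/19 = 6
M1^(-1) mod 6 = 1, M2^(-1) mod 19 = 16
x = 5*19*1 + 16*6*16 = 1631
1631 mod 114 = 35
Check: 35 mod 6 = 5 ✓, 35 mod 19 = 16 ✓

x ≡ 35 (mod 114)


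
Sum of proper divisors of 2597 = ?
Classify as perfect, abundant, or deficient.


Proper divisors: 1, 7, 49, 53, 371
Sum = 1 + 7 + 49 + 53 + 371 = 481
481 < 2597 → deficient

s(2597) = 481 (deficient)


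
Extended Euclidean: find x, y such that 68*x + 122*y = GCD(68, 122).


Tabular extended Euclidean (each row: r = 68*s + 122*t):
r=68, s=1, t=0
r=122, s=0, t=1
q=0: r=68, s=1, t=0   [68*(1) + 122*(0) = 68]
q=1: r=54, s=-1, t=1   [68*(-1) + 122*(1) = 54]
q=1: r=14, s=2, t=-1   [68*(2) + 122*(-1) = 14]
q=3: r=12, s=-7, t=4   [68*(-7) + 122*(4) = 12]
q=1: r=2, s=9, t=-5   [68*(9) + 122*(-5) = 2]
q=6: r=0, s=-61, t=34   [68*(-61) + 122*(34) = 0]
GCD = 2; from the row with r=2: x=9, y=-5
Check: 68*(9) + 122*(-5) = 612 - 610 = 2

GCD = 2, x = 9, y = -5


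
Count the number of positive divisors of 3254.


3254 = 2^1 × 1627^1
d(3254) = (1+1) × (1+1) = 4

4 divisors


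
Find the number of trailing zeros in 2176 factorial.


floor(2176/5) = 435
floor(2176/25) = 87
floor(2176/125) = 17
floor(2176/625) = 3
Total = 542

542 trailing zeros


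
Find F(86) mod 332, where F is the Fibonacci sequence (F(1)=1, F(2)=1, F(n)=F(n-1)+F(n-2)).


F(k) mod 332 for k=1..86:
1, 1, 2, 3, 5, 8, 13, 21, 34, 55, 89, 144, 233, 45, 278, 323, 269, 260, 197, 125, 322, 115, 105, 220, 325, 213, 206, 87, 293, 48, 9, 57, 66, 123, 189, 312, 169, 149, 318, 135, 121, 256, 45, 301, 14, 315, 329, 312, 309, 289, 266, 223, 157, 48, 205, 253, 126, 47, 173, 220, 61, 281, 10, 291, 301, 260, 229, 157, 54, 211, 265, 144, 77, 221, 298, 187, 153, 8, 161, 169, 330, 167, 165, 0, 165, 165
F(86) mod 332 = 165


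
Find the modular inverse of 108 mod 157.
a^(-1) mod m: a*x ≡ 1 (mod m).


Use the extended Euclidean algorithm on (157, 108); each row r = 157*s + 108*t:
r=157, s=1, t=0
r=108, s=0, t=1
q=1: r=49, s=1, t=-1   [157*(1) + 108*(-1) = 49]
q=2: r=10, s=-2, t=3   [157*(-2) + 108*(3) = 10]
q=4: r=9, s=9, t=-13   [157*(9) + 108*(-13) = 9]
q=1: r=1, s=-11, t=16   [157*(-11) + 108*(16) = 1]
q=9: r=0, s=108, t=-157   [157*(108) + 108*(-157) = 0]
GCD = 1 with t = 16, so 108*(16) ≡ 1 (mod 157)
Inverse = 16 mod 157 = 16
Check: 108 * 16 = 1728 ≡ 1 (mod 157)

108^(-1) ≡ 16 (mod 157)


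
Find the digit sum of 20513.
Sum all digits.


2 + 0 + 5 + 1 + 3 = 11


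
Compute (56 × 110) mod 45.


56 × 110 = 6160
6160 mod 45 = 40


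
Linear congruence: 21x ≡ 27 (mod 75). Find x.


GCD(21, 75) = 3 divides 27
Divide: 7x ≡ 9 (mod 25)
x ≡ 12 (mod 25)


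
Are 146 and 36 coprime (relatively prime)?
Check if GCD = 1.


Euclidean algorithm:
146 = 4 * 36 + 2
36 = 18 * 2 + 0
GCD(146, 36) = 2

No, not coprime (GCD = 2)


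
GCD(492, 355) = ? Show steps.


492 = 1 * 355 + 137
355 = 2 * 137 + 81
137 = 1 * 81 + 56
81 = 1 * 56 + 25
56 = 2 * 25 + 6
25 = 4 * 6 + 1
6 = 6 * 1 + 0
GCD = 1


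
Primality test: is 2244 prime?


2244 / 2 = 1122 (exact division)
2244 is NOT prime.

No, 2244 is not prime


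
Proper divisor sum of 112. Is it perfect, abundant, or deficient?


Proper divisors: 1, 2, 4, 7, 8, 14, 16, 28, 56
Sum = 1 + 2 + 4 + 7 + 8 + 14 + 16 + 28 + 56 = 136
136 > 112 → abundant

s(112) = 136 (abundant)


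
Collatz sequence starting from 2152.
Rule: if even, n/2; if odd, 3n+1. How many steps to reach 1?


2152 → 1076 → 538 → 269 → 808 → 404 → 202 → 101 → 304 → 152 → 76 → 38 → 19 → 58 → 29 → 88 → 44 → 22 → 11 → 34 → 17 → 52 → 26 → 13 → 40 → 20 → 10 → 5 → 16 → 8 → 4 → 2 → 1
Total steps = 32

32 steps


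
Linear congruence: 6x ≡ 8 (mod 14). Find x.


GCD(6, 14) = 2 divides 8
Divide: 3x ≡ 4 (mod 7)
x ≡ 6 (mod 7)


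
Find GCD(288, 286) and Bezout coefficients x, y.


Tabular extended Euclidean (each row: r = 288*s + 286*t):
r=288, s=1, t=0
r=286, s=0, t=1
q=1: r=2, s=1, t=-1   [288*(1) + 286*(-1) = 2]
q=143: r=0, s=-143, t=144   [288*(-143) + 286*(144) = 0]
GCD = 2; from the row with r=2: x=1, y=-1
Check: 288*(1) + 286*(-1) = 288 - 286 = 2

GCD = 2, x = 1, y = -1


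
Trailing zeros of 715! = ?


floor(715/5) = 143
floor(715/25) = 28
floor(715/125) = 5
floor(715/625) = 1
Total = 177

177 trailing zeros


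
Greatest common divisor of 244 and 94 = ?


244 = 2 * 94 + 56
94 = 1 * 56 + 38
56 = 1 * 38 + 18
38 = 2 * 18 + 2
18 = 9 * 2 + 0
GCD = 2


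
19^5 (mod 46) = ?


19^1 mod 46 = 19
19^2 mod 46 = 39
19^3 mod 46 = 5
19^4 mod 46 = 3
19^5 mod 46 = 11


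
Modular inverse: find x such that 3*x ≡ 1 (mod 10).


Use the extended Euclidean algorithm on (10, 3); each row r = 10*s + 3*t:
r=10, s=1, t=0
r=3, s=0, t=1
q=3: r=1, s=1, t=-3   [10*(1) + 3*(-3) = 1]
q=3: r=0, s=-3, t=10   [10*(-3) + 3*(10) = 0]
GCD = 1 with t = -3, so 3*(-3) ≡ 1 (mod 10)
Inverse = -3 mod 10 = 7
Check: 3 * 7 = 21 ≡ 1 (mod 10)

3^(-1) ≡ 7 (mod 10)


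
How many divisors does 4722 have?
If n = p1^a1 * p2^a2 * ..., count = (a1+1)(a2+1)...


4722 = 2^1 × 3^1 × 787^1
d(4722) = (1+1) × (1+1) × (1+1) = 8

8 divisors


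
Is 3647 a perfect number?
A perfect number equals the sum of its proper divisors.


Proper divisors of 3647: 1, 7, 521
Sum = 1 + 7 + 521 = 529

No, 3647 is not perfect (529 ≠ 3647)


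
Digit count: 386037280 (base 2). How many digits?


386037280 in base 2 = 10111000000100111011000100000
Number of digits = 29

29 digits (base 2)


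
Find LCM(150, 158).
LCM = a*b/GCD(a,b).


GCD(150, 158) = 2
LCM = 150*158/2 = 23700/2 = 11850

LCM = 11850


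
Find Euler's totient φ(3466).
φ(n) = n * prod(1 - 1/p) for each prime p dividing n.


3466 = 2 × 1733
Prime factors: 2, 1733
φ(3466) = 3466 × (1-1/2) × (1-1/1733)
= 3466 × 1/2 × 1732/1733 = 1732

φ(3466) = 1732


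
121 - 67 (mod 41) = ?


121 - 67 = 54
54 mod 41 = 13


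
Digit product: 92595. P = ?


9 × 2 × 5 × 9 × 5 = 4050


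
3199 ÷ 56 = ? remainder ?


3199 = 56 * 57 + 7
Check: 3192 + 7 = 3199

q = 57, r = 7


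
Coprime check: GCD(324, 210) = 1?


Euclidean algorithm:
324 = 1 * 210 + 114
210 = 1 * 114 + 96
114 = 1 * 96 + 18
96 = 5 * 18 + 6
18 = 3 * 6 + 0
GCD(324, 210) = 6

No, not coprime (GCD = 6)


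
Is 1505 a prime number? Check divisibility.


1505 / 5 = 301 (exact division)
1505 is NOT prime.

No, 1505 is not prime


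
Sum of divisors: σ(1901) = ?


Divisors of 1901: 1, 1901
Sum = 1 + 1901 = 1902

σ(1901) = 1902


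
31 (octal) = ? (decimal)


31 (base 8) = 25 (decimal)
25 (decimal) = 25 (base 10)


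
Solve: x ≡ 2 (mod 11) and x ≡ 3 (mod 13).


M = 11*13 = 143
M1 = M/11 = 13, M2 = M/13 = 11
M1^(-1) mod 11 = 6, M2^(-1) mod 13 = 6
x = 2*13*6 + 3*11*6 = 354
354 mod 143 = 68
Check: 68 mod 11 = 2 ✓, 68 mod 13 = 3 ✓

x ≡ 68 (mod 143)


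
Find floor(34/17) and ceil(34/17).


34/17 = 2.0000
floor = 2
ceil = 2

floor = 2, ceil = 2


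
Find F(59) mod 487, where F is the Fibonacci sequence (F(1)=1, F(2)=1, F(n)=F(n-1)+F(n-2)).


F(k) mod 487 for k=1..59:
1, 1, 2, 3, 5, 8, 13, 21, 34, 55, 89, 144, 233, 377, 123, 13, 136, 149, 285, 434, 232, 179, 411, 103, 27, 130, 157, 287, 444, 244, 201, 445, 159, 117, 276, 393, 182, 88, 270, 358, 141, 12, 153, 165, 318, 483, 314, 310, 137, 447, 97, 57, 154, 211, 365, 89, 454, 56, 23
F(59) mod 487 = 23


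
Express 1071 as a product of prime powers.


1071 / 3 = 357
357 / 3 = 119
119 / 7 = 17
17 / 17 = 1
1071 = 3^2 × 7 × 17


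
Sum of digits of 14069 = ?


1 + 4 + 0 + 6 + 9 = 20


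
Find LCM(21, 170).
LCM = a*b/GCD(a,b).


GCD(21, 170) = 1
LCM = 21*170/1 = 3570/1 = 3570

LCM = 3570


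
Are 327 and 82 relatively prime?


Euclidean algorithm:
327 = 3 * 82 + 81
82 = 1 * 81 + 1
81 = 81 * 1 + 0
GCD(327, 82) = 1

Yes, coprime (GCD = 1)


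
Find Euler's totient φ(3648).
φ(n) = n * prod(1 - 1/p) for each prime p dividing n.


3648 = 2^6 × 3 × 19
Prime factors: 2, 3, 19
φ(3648) = 3648 × (1-1/2) × (1-1/3) × (1-1/19)
= 3648 × 1/2 × 2/3 × 18/19 = 1152

φ(3648) = 1152


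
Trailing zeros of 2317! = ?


floor(2317/5) = 463
floor(2317/25) = 92
floor(2317/125) = 18
floor(2317/625) = 3
Total = 576

576 trailing zeros


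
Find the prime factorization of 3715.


3715 / 5 = 743
743 / 743 = 1
3715 = 5 × 743


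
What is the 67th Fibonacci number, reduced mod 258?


F(k) mod 258 for k=1..67:
1, 1, 2, 3, 5, 8, 13, 21, 34, 55, 89, 144, 233, 119, 94, 213, 49, 4, 53, 57, 110, 167, 19, 186, 205, 133, 80, 213, 35, 248, 25, 15, 40, 55, 95, 150, 245, 137, 124, 3, 127, 130, 257, 129, 128, 257, 127, 126, 253, 121, 116, 237, 95, 74, 169, 243, 154, 139, 35, 174, 209, 125, 76, 201, 19, 220, 239
F(67) mod 258 = 239


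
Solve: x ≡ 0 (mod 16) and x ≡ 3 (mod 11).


M = 16*11 = 176
M1 = M/16 = 11, M2 = M/11 = 16
M1^(-1) mod 16 = 3, M2^(-1) mod 11 = 9
x = 0*11*3 + 3*16*9 = 432
432 mod 176 = 80
Check: 80 mod 16 = 0 ✓, 80 mod 11 = 3 ✓

x ≡ 80 (mod 176)


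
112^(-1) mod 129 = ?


Use the extended Euclidean algorithm on (129, 112); each row r = 129*s + 112*t:
r=129, s=1, t=0
r=112, s=0, t=1
q=1: r=17, s=1, t=-1   [129*(1) + 112*(-1) = 17]
q=6: r=10, s=-6, t=7   [129*(-6) + 112*(7) = 10]
q=1: r=7, s=7, t=-8   [129*(7) + 112*(-8) = 7]
q=1: r=3, s=-13, t=15   [129*(-13) + 112*(15) = 3]
q=2: r=1, s=33, t=-38   [129*(33) + 112*(-38) = 1]
q=3: r=0, s=-112, t=129   [129*(-112) + 112*(129) = 0]
GCD = 1 with t = -38, so 112*(-38) ≡ 1 (mod 129)
Inverse = -38 mod 129 = 91
Check: 112 * 91 = 10192 ≡ 1 (mod 129)

112^(-1) ≡ 91 (mod 129)


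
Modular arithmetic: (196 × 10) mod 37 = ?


196 × 10 = 1960
1960 mod 37 = 36


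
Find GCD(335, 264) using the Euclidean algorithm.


335 = 1 * 264 + 71
264 = 3 * 71 + 51
71 = 1 * 51 + 20
51 = 2 * 20 + 11
20 = 1 * 11 + 9
11 = 1 * 9 + 2
9 = 4 * 2 + 1
2 = 2 * 1 + 0
GCD = 1


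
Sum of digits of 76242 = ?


7 + 6 + 2 + 4 + 2 = 21


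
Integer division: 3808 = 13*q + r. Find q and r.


3808 = 13 * 292 + 12
Check: 3796 + 12 = 3808

q = 292, r = 12


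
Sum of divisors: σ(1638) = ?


Divisors of 1638: 1, 2, 3, 6, 7, 9, 13, 14, 18, 21, 26, 39, 42, 63, 78, 91, 117, 126, 182, 234, 273, 546, 819, 1638
Sum = 1 + 2 + 3 + 6 + 7 + 9 + 13 + 14 + 18 + 21 + 26 + 39 + 42 + 63 + 78 + 91 + 117 + 126 + 182 + 234 + 273 + 546 + 819 + 1638 = 4368

σ(1638) = 4368


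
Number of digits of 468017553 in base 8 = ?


468017553 in base 8 = 3371260621
Number of digits = 10

10 digits (base 8)


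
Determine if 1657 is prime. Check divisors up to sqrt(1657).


Check divisors up to sqrt(1657) = 40.7063
No divisors found.
1657 is prime.

Yes, 1657 is prime


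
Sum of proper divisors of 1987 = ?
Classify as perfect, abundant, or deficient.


Proper divisors: 1
Sum = 1 = 1
1 < 1987 → deficient

s(1987) = 1 (deficient)


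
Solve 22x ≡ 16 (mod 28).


GCD(22, 28) = 2 divides 16
Divide: 11x ≡ 8 (mod 14)
x ≡ 2 (mod 14)


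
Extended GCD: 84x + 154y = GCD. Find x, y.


Tabular extended Euclidean (each row: r = 84*s + 154*t):
r=84, s=1, t=0
r=154, s=0, t=1
q=0: r=84, s=1, t=0   [84*(1) + 154*(0) = 84]
q=1: r=70, s=-1, t=1   [84*(-1) + 154*(1) = 70]
q=1: r=14, s=2, t=-1   [84*(2) + 154*(-1) = 14]
q=5: r=0, s=-11, t=6   [84*(-11) + 154*(6) = 0]
GCD = 14; from the row with r=14: x=2, y=-1
Check: 84*(2) + 154*(-1) = 168 - 154 = 14

GCD = 14, x = 2, y = -1


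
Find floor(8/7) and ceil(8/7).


8/7 = 1.1429
floor = 1
ceil = 2

floor = 1, ceil = 2


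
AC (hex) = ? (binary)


AC (base 16) = 172 (decimal)
172 (decimal) = 10101100 (base 2)


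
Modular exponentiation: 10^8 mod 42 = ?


10^1 mod 42 = 10
10^2 mod 42 = 16
10^3 mod 42 = 34
10^4 mod 42 = 4
10^5 mod 42 = 40
10^6 mod 42 = 22
10^7 mod 42 = 10
10^8 mod 42 = 16


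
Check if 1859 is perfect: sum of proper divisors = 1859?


Proper divisors of 1859: 1, 11, 13, 143, 169
Sum = 1 + 11 + 13 + 143 + 169 = 337

No, 1859 is not perfect (337 ≠ 1859)


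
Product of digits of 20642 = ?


2 × 0 × 6 × 4 × 2 = 0


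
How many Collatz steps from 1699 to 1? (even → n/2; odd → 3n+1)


1699 → 5098 → 2549 → 7648 → 3824 → 1912 → 956 → 478 → 239 → 718 → 359 → 1078 → 539 → 1618 → 809 → 2428 → 1214 → 607 → 1822 → 911 → 2734 → 1367 → 4102 → 2051 → 6154 → 3077 → 9232 → 4616 → 2308 → 1154 → 577 → 1732 → 866 → 433 → 1300 → 650 → 325 → 976 → 488 → 244 → 122 → 61 → 184 → 92 → 46 → 23 → 70 → 35 → 106 → 53 → 160 → 80 → 40 → 20 → 10 → 5 → 16 → 8 → 4 → 2 → 1
Total steps = 60

60 steps


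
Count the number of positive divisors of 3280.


3280 = 2^4 × 5^1 × 41^1
d(3280) = (4+1) × (1+1) × (1+1) = 20

20 divisors


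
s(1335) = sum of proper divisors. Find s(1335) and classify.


Proper divisors: 1, 3, 5, 15, 89, 267, 445
Sum = 1 + 3 + 5 + 15 + 89 + 267 + 445 = 825
825 < 1335 → deficient

s(1335) = 825 (deficient)


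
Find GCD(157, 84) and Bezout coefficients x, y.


Tabular extended Euclidean (each row: r = 157*s + 84*t):
r=157, s=1, t=0
r=84, s=0, t=1
q=1: r=73, s=1, t=-1   [157*(1) + 84*(-1) = 73]
q=1: r=11, s=-1, t=2   [157*(-1) + 84*(2) = 11]
q=6: r=7, s=7, t=-13   [157*(7) + 84*(-13) = 7]
q=1: r=4, s=-8, t=15   [157*(-8) + 84*(15) = 4]
q=1: r=3, s=15, t=-28   [157*(15) + 84*(-28) = 3]
q=1: r=1, s=-23, t=43   [157*(-23) + 84*(43) = 1]
q=3: r=0, s=84, t=-157   [157*(84) + 84*(-157) = 0]
GCD = 1; from the row with r=1: x=-23, y=43
Check: 157*(-23) + 84*(43) = -3611 + 3612 = 1

GCD = 1, x = -23, y = 43


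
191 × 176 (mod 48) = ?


191 × 176 = 33616
33616 mod 48 = 16


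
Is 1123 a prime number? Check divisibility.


Check divisors up to sqrt(1123) = 33.5112
No divisors found.
1123 is prime.

Yes, 1123 is prime


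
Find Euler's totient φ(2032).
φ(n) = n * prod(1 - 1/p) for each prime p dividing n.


2032 = 2^4 × 127
Prime factors: 2, 127
φ(2032) = 2032 × (1-1/2) × (1-1/127)
= 2032 × 1/2 × 126/127 = 1008

φ(2032) = 1008


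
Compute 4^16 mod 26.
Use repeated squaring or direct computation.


4^1 mod 26 = 4
4^2 mod 26 = 16
4^3 mod 26 = 12
4^4 mod 26 = 22
4^5 mod 26 = 10
4^6 mod 26 = 14
4^7 mod 26 = 4
4^8 mod 26 = 16
4^9 mod 26 = 12
4^10 mod 26 = 22
4^11 mod 26 = 10
4^12 mod 26 = 14
4^13 mod 26 = 4
4^14 mod 26 = 16
4^15 mod 26 = 12
4^16 mod 26 = 22


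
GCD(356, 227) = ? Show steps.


356 = 1 * 227 + 129
227 = 1 * 129 + 98
129 = 1 * 98 + 31
98 = 3 * 31 + 5
31 = 6 * 5 + 1
5 = 5 * 1 + 0
GCD = 1


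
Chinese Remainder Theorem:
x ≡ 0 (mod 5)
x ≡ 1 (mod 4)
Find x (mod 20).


M = 5*4 = 20
M1 = M/5 = 4, M2 = M/4 = 5
M1^(-1) mod 5 = 4, M2^(-1) mod 4 = 1
x = 0*4*4 + 1*5*1 = 5
5 mod 20 = 5
Check: 5 mod 5 = 0 ✓, 5 mod 4 = 1 ✓

x ≡ 5 (mod 20)


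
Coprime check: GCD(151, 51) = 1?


Euclidean algorithm:
151 = 2 * 51 + 49
51 = 1 * 49 + 2
49 = 24 * 2 + 1
2 = 2 * 1 + 0
GCD(151, 51) = 1

Yes, coprime (GCD = 1)


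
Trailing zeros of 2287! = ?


floor(2287/5) = 457
floor(2287/25) = 91
floor(2287/125) = 18
floor(2287/625) = 3
Total = 569

569 trailing zeros


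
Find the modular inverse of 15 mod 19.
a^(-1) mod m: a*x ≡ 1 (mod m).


Use the extended Euclidean algorithm on (19, 15); each row r = 19*s + 15*t:
r=19, s=1, t=0
r=15, s=0, t=1
q=1: r=4, s=1, t=-1   [19*(1) + 15*(-1) = 4]
q=3: r=3, s=-3, t=4   [19*(-3) + 15*(4) = 3]
q=1: r=1, s=4, t=-5   [19*(4) + 15*(-5) = 1]
q=3: r=0, s=-15, t=19   [19*(-15) + 15*(19) = 0]
GCD = 1 with t = -5, so 15*(-5) ≡ 1 (mod 19)
Inverse = -5 mod 19 = 14
Check: 15 * 14 = 210 ≡ 1 (mod 19)

15^(-1) ≡ 14 (mod 19)


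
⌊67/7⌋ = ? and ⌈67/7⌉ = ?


67/7 = 9.5714
floor = 9
ceil = 10

floor = 9, ceil = 10


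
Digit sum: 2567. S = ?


2 + 5 + 6 + 7 = 20


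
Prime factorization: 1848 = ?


1848 / 2 = 924
924 / 2 = 462
462 / 2 = 231
231 / 3 = 77
77 / 7 = 11
11 / 11 = 1
1848 = 2^3 × 3 × 7 × 11


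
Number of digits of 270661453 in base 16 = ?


270661453 in base 16 = 1021F74D
Number of digits = 8

8 digits (base 16)


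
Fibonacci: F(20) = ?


Sequence: 1, 1, 2, 3, 5, 8, 13, 21, 34, 55, 89, 144, 233, 377, 610, 987, 1597, 2584, 4181, 6765
F(20) = 6765


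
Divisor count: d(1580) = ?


1580 = 2^2 × 5^1 × 79^1
d(1580) = (2+1) × (1+1) × (1+1) = 12

12 divisors


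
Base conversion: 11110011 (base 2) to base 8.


11110011 (base 2) = 243 (decimal)
243 (decimal) = 363 (base 8)


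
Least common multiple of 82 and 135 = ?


GCD(82, 135) = 1
LCM = 82*135/1 = 11070/1 = 11070

LCM = 11070


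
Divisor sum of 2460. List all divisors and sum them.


Divisors of 2460: 1, 2, 3, 4, 5, 6, 10, 12, 15, 20, 30, 41, 60, 82, 123, 164, 205, 246, 410, 492, 615, 820, 1230, 2460
Sum = 1 + 2 + 3 + 4 + 5 + 6 + 10 + 12 + 15 + 20 + 30 + 41 + 60 + 82 + 123 + 164 + 205 + 246 + 410 + 492 + 615 + 820 + 1230 + 2460 = 7056

σ(2460) = 7056


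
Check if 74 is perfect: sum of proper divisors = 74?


Proper divisors of 74: 1, 2, 37
Sum = 1 + 2 + 37 = 40

No, 74 is not perfect (40 ≠ 74)


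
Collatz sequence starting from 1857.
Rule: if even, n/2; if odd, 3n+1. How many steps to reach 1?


1857 → 5572 → 2786 → 1393 → 4180 → 2090 → 1045 → 3136 → 1568 → 784 → 392 → 196 → 98 → 49 → 148 → 74 → 37 → 112 → 56 → 28 → 14 → 7 → 22 → 11 → 34 → 17 → 52 → 26 → 13 → 40 → 20 → 10 → 5 → 16 → 8 → 4 → 2 → 1
Total steps = 37

37 steps


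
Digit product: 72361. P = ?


7 × 2 × 3 × 6 × 1 = 252


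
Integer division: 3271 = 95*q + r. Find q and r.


3271 = 95 * 34 + 41
Check: 3230 + 41 = 3271

q = 34, r = 41


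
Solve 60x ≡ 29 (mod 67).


GCD(60, 67) = 1, unique solution
a^(-1) mod 67 = 19
x = 19 * 29 mod 67 = 15

x ≡ 15 (mod 67)


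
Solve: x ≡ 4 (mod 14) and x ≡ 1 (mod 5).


M = 14*5 = 70
M1 = M/14 = 5, M2 = M/5 = 14
M1^(-1) mod 14 = 3, M2^(-1) mod 5 = 4
x = 4*5*3 + 1*14*4 = 116
116 mod 70 = 46
Check: 46 mod 14 = 4 ✓, 46 mod 5 = 1 ✓

x ≡ 46 (mod 70)


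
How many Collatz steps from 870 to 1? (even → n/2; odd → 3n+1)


870 → 435 → 1306 → 653 → 1960 → 980 → 490 → 245 → 736 → 368 → 184 → 92 → 46 → 23 → 70 → 35 → 106 → 53 → 160 → 80 → 40 → 20 → 10 → 5 → 16 → 8 → 4 → 2 → 1
Total steps = 28

28 steps


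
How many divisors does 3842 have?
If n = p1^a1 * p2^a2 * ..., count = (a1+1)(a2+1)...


3842 = 2^1 × 17^1 × 113^1
d(3842) = (1+1) × (1+1) × (1+1) = 8

8 divisors


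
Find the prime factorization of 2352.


2352 / 2 = 1176
1176 / 2 = 588
588 / 2 = 294
294 / 2 = 147
147 / 3 = 49
49 / 7 = 7
7 / 7 = 1
2352 = 2^4 × 3 × 7^2


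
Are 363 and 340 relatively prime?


Euclidean algorithm:
363 = 1 * 340 + 23
340 = 14 * 23 + 18
23 = 1 * 18 + 5
18 = 3 * 5 + 3
5 = 1 * 3 + 2
3 = 1 * 2 + 1
2 = 2 * 1 + 0
GCD(363, 340) = 1

Yes, coprime (GCD = 1)


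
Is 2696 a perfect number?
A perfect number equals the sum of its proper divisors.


Proper divisors of 2696: 1, 2, 4, 8, 337, 674, 1348
Sum = 1 + 2 + 4 + 8 + 337 + 674 + 1348 = 2374

No, 2696 is not perfect (2374 ≠ 2696)


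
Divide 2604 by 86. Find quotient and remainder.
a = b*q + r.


2604 = 86 * 30 + 24
Check: 2580 + 24 = 2604

q = 30, r = 24


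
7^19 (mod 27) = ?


7^1 mod 27 = 7
7^2 mod 27 = 22
7^3 mod 27 = 19
7^4 mod 27 = 25
7^5 mod 27 = 13
7^6 mod 27 = 10
7^7 mod 27 = 16
7^8 mod 27 = 4
7^9 mod 27 = 1
7^10 mod 27 = 7
7^11 mod 27 = 22
7^12 mod 27 = 19
7^13 mod 27 = 25
7^14 mod 27 = 13
7^15 mod 27 = 10
7^16 mod 27 = 16
7^17 mod 27 = 4
7^18 mod 27 = 1
7^19 mod 27 = 7


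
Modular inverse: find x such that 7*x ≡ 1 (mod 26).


Use the extended Euclidean algorithm on (26, 7); each row r = 26*s + 7*t:
r=26, s=1, t=0
r=7, s=0, t=1
q=3: r=5, s=1, t=-3   [26*(1) + 7*(-3) = 5]
q=1: r=2, s=-1, t=4   [26*(-1) + 7*(4) = 2]
q=2: r=1, s=3, t=-11   [26*(3) + 7*(-11) = 1]
q=2: r=0, s=-7, t=26   [26*(-7) + 7*(26) = 0]
GCD = 1 with t = -11, so 7*(-11) ≡ 1 (mod 26)
Inverse = -11 mod 26 = 15
Check: 7 * 15 = 105 ≡ 1 (mod 26)

7^(-1) ≡ 15 (mod 26)


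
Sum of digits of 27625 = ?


2 + 7 + 6 + 2 + 5 = 22


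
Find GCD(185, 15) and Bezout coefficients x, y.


Tabular extended Euclidean (each row: r = 185*s + 15*t):
r=185, s=1, t=0
r=15, s=0, t=1
q=12: r=5, s=1, t=-12   [185*(1) + 15*(-12) = 5]
q=3: r=0, s=-3, t=37   [185*(-3) + 15*(37) = 0]
GCD = 5; from the row with r=5: x=1, y=-12
Check: 185*(1) + 15*(-12) = 185 - 180 = 5

GCD = 5, x = 1, y = -12


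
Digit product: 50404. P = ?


5 × 0 × 4 × 0 × 4 = 0


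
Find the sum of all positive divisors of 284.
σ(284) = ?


Divisors of 284: 1, 2, 4, 71, 142, 284
Sum = 1 + 2 + 4 + 71 + 142 + 284 = 504

σ(284) = 504


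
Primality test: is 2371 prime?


Check divisors up to sqrt(2371) = 48.6929
No divisors found.
2371 is prime.

Yes, 2371 is prime


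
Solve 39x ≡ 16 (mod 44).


GCD(39, 44) = 1, unique solution
a^(-1) mod 44 = 35
x = 35 * 16 mod 44 = 32

x ≡ 32 (mod 44)


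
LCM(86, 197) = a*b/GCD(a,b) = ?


GCD(86, 197) = 1
LCM = 86*197/1 = 16942/1 = 16942

LCM = 16942


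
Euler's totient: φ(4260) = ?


4260 = 2^2 × 3 × 5 × 71
Prime factors: 2, 3, 5, 71
φ(4260) = 4260 × (1-1/2) × (1-1/3) × (1-1/5) × (1-1/71)
= 4260 × 1/2 × 2/3 × 4/5 × 70/71 = 1120

φ(4260) = 1120


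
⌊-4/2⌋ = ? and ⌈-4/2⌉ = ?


-4/2 = -2.0000
floor = -2
ceil = -2

floor = -2, ceil = -2


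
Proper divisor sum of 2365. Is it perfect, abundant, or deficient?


Proper divisors: 1, 5, 11, 43, 55, 215, 473
Sum = 1 + 5 + 11 + 43 + 55 + 215 + 473 = 803
803 < 2365 → deficient

s(2365) = 803 (deficient)


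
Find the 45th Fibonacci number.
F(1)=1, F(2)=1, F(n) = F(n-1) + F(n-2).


Sequence: 1, 1, 2, 3, 5, 8, 13, 21, 34, 55, 89, 144, 233, 377, 610, 987, 1597, 2584, 4181, 6765, 10946, 17711, 28657, 46368, 75025, 121393, 196418, 317811, 514229, 832040, 1346269, 2178309, 3524578, 5702887, 9227465, 14930352, 24157817, 39088169, 63245986, 102334155, 165580141, 267914296, 433494437, 701408733, 1134903170
F(45) = 1134903170


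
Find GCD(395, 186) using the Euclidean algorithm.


395 = 2 * 186 + 23
186 = 8 * 23 + 2
23 = 11 * 2 + 1
2 = 2 * 1 + 0
GCD = 1


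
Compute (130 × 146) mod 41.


130 × 146 = 18980
18980 mod 41 = 38


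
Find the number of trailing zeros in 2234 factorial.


floor(2234/5) = 446
floor(2234/25) = 89
floor(2234/125) = 17
floor(2234/625) = 3
Total = 555

555 trailing zeros
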